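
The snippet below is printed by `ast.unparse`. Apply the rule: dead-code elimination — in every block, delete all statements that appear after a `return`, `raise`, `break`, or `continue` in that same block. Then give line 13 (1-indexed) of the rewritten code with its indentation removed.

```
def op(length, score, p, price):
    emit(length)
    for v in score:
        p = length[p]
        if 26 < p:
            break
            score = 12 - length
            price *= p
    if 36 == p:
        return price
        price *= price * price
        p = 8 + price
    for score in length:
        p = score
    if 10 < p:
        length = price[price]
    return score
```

Transformed code:
def op(length, score, p, price):
    emit(length)
    for v in score:
        p = length[p]
        if 26 < p:
            break
    if 36 == p:
        return price
    for score in length:
        p = score
    if 10 < p:
        length = price[price]
    return score

return score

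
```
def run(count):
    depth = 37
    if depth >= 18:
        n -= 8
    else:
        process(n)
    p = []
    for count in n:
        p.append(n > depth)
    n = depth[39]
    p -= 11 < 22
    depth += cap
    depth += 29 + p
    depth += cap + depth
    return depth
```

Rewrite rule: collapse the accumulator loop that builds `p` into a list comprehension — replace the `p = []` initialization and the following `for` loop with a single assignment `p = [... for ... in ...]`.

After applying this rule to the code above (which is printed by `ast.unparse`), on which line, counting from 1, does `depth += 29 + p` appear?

Transformed code:
def run(count):
    depth = 37
    if depth >= 18:
        n -= 8
    else:
        process(n)
    p = [n > depth for count in n]
    n = depth[39]
    p -= 11 < 22
    depth += cap
    depth += 29 + p
    depth += cap + depth
    return depth

11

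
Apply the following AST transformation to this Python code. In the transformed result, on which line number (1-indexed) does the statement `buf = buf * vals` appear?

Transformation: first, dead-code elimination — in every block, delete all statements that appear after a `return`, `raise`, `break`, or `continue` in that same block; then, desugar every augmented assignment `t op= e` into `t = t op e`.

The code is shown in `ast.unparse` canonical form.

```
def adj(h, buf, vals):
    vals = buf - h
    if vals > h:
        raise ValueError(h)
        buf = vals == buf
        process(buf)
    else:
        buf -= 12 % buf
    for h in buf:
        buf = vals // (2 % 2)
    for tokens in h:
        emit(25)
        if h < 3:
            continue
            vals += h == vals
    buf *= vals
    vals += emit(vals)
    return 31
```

Transformed code:
def adj(h, buf, vals):
    vals = buf - h
    if vals > h:
        raise ValueError(h)
    else:
        buf = buf - 12 % buf
    for h in buf:
        buf = vals // (2 % 2)
    for tokens in h:
        emit(25)
        if h < 3:
            continue
    buf = buf * vals
    vals = vals + emit(vals)
    return 31

13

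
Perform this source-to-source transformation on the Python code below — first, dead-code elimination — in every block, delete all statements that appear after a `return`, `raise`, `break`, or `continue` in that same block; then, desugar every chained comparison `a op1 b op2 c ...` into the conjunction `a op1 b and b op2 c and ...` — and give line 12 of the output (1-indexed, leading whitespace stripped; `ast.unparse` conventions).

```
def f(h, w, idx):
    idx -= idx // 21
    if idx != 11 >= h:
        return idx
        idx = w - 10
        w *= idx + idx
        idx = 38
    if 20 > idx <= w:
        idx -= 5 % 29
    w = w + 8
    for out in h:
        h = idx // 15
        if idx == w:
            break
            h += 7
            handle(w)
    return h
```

Transformed code:
def f(h, w, idx):
    idx -= idx // 21
    if idx != 11 and 11 >= h:
        return idx
    if 20 > idx and idx <= w:
        idx -= 5 % 29
    w = w + 8
    for out in h:
        h = idx // 15
        if idx == w:
            break
    return h

return h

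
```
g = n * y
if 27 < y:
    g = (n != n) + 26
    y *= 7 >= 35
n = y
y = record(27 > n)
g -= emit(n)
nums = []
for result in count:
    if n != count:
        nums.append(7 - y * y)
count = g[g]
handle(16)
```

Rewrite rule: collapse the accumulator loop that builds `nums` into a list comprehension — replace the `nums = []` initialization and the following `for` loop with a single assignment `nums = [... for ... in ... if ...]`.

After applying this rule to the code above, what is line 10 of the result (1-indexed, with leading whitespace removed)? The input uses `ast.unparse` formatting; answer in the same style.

handle(16)

Transformed code:
g = n * y
if 27 < y:
    g = (n != n) + 26
    y *= 7 >= 35
n = y
y = record(27 > n)
g -= emit(n)
nums = [7 - y * y for result in count if n != count]
count = g[g]
handle(16)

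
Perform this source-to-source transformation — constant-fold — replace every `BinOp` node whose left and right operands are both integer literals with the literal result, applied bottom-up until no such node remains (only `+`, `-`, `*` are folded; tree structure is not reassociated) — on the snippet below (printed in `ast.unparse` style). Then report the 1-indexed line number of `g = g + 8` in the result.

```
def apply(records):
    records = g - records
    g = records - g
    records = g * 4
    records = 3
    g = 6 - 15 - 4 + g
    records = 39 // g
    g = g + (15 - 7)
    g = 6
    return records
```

Transformed code:
def apply(records):
    records = g - records
    g = records - g
    records = g * 4
    records = 3
    g = -13 + g
    records = 39 // g
    g = g + 8
    g = 6
    return records

8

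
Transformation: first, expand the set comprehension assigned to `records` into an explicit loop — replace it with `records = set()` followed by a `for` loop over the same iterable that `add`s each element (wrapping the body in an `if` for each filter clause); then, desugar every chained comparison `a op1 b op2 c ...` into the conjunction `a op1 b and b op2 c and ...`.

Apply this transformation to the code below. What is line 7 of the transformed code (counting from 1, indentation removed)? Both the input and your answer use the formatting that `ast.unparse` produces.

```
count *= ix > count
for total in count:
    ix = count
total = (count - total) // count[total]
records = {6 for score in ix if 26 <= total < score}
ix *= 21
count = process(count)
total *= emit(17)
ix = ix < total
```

if 26 <= total and total < score:

Transformed code:
count *= ix > count
for total in count:
    ix = count
total = (count - total) // count[total]
records = set()
for score in ix:
    if 26 <= total and total < score:
        records.add(6)
ix *= 21
count = process(count)
total *= emit(17)
ix = ix < total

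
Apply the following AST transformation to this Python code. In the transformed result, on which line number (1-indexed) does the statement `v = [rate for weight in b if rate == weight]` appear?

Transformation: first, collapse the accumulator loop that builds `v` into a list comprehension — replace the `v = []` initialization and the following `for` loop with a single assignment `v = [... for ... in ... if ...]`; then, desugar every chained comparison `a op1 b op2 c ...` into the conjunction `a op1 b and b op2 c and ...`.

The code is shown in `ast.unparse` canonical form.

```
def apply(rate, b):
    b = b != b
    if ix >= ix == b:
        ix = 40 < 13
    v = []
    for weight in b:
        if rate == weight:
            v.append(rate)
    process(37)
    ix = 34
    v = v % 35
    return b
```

5

Transformed code:
def apply(rate, b):
    b = b != b
    if ix >= ix and ix == b:
        ix = 40 < 13
    v = [rate for weight in b if rate == weight]
    process(37)
    ix = 34
    v = v % 35
    return b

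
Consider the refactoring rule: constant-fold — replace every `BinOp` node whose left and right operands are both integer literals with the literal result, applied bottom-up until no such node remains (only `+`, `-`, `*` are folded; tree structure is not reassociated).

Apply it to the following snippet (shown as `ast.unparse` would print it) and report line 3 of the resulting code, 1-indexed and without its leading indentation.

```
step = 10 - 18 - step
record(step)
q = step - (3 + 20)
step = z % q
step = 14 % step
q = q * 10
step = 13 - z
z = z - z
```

q = step - 23

Transformed code:
step = -8 - step
record(step)
q = step - 23
step = z % q
step = 14 % step
q = q * 10
step = 13 - z
z = z - z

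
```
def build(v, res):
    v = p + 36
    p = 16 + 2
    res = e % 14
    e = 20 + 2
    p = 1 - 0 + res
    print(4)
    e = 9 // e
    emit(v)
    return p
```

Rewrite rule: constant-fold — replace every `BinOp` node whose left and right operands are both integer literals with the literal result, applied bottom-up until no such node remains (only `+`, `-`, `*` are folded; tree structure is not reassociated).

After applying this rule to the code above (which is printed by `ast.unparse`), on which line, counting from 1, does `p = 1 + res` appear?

6

Transformed code:
def build(v, res):
    v = p + 36
    p = 18
    res = e % 14
    e = 22
    p = 1 + res
    print(4)
    e = 9 // e
    emit(v)
    return p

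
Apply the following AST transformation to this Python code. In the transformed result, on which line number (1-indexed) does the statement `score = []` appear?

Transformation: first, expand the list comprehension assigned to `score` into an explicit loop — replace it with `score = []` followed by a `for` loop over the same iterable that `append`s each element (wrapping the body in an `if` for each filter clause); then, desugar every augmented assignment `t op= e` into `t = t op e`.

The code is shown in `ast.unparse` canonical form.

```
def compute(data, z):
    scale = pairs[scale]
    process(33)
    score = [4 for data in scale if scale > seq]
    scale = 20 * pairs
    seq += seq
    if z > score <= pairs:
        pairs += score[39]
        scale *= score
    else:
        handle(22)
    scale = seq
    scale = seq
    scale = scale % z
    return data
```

Transformed code:
def compute(data, z):
    scale = pairs[scale]
    process(33)
    score = []
    for data in scale:
        if scale > seq:
            score.append(4)
    scale = 20 * pairs
    seq = seq + seq
    if z > score <= pairs:
        pairs = pairs + score[39]
        scale = scale * score
    else:
        handle(22)
    scale = seq
    scale = seq
    scale = scale % z
    return data

4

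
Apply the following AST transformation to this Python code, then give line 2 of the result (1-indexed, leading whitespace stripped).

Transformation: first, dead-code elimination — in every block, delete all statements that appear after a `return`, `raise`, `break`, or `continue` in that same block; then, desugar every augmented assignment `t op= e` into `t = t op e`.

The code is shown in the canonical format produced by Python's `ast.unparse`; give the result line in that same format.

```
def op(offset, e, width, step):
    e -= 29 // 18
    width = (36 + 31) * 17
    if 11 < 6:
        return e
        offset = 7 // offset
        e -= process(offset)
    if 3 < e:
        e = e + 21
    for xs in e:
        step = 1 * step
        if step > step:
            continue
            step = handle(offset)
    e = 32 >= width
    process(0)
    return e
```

e = e - 29 // 18

Transformed code:
def op(offset, e, width, step):
    e = e - 29 // 18
    width = (36 + 31) * 17
    if 11 < 6:
        return e
    if 3 < e:
        e = e + 21
    for xs in e:
        step = 1 * step
        if step > step:
            continue
    e = 32 >= width
    process(0)
    return e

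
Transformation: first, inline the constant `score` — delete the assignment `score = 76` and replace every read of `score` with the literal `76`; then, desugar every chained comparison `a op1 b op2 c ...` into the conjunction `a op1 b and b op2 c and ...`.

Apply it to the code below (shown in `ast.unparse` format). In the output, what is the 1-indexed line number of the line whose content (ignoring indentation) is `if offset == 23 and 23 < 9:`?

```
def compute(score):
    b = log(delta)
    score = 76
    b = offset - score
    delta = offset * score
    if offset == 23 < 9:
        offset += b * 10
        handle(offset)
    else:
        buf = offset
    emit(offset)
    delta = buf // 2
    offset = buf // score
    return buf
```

5

Transformed code:
def compute(score):
    b = log(delta)
    b = offset - 76
    delta = offset * 76
    if offset == 23 and 23 < 9:
        offset += b * 10
        handle(offset)
    else:
        buf = offset
    emit(offset)
    delta = buf // 2
    offset = buf // 76
    return buf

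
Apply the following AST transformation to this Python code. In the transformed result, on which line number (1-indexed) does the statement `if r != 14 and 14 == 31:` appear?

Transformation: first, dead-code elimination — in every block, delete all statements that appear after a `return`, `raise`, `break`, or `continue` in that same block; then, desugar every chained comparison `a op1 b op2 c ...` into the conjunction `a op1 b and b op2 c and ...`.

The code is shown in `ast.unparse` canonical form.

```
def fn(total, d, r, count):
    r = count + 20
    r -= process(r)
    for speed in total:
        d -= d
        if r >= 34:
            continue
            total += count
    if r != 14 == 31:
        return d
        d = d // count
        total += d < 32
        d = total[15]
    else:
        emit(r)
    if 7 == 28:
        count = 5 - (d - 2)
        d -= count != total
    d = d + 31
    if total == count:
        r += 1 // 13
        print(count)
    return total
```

8

Transformed code:
def fn(total, d, r, count):
    r = count + 20
    r -= process(r)
    for speed in total:
        d -= d
        if r >= 34:
            continue
    if r != 14 and 14 == 31:
        return d
    else:
        emit(r)
    if 7 == 28:
        count = 5 - (d - 2)
        d -= count != total
    d = d + 31
    if total == count:
        r += 1 // 13
        print(count)
    return total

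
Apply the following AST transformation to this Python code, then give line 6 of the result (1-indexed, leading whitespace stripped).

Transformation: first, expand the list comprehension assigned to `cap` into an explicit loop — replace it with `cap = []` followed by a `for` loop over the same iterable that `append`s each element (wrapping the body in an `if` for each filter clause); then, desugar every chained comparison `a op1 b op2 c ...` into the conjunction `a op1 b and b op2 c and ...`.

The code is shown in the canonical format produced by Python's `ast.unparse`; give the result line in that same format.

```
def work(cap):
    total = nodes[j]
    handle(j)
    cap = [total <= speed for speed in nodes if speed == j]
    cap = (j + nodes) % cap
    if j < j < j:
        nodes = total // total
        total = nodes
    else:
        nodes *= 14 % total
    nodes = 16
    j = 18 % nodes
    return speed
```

Transformed code:
def work(cap):
    total = nodes[j]
    handle(j)
    cap = []
    for speed in nodes:
        if speed == j:
            cap.append(total <= speed)
    cap = (j + nodes) % cap
    if j < j and j < j:
        nodes = total // total
        total = nodes
    else:
        nodes *= 14 % total
    nodes = 16
    j = 18 % nodes
    return speed

if speed == j:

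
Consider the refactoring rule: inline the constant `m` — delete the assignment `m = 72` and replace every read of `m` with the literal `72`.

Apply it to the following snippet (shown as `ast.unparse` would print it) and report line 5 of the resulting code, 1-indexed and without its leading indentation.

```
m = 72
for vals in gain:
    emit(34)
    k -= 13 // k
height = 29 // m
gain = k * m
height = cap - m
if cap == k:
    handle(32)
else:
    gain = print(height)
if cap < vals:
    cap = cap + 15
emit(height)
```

gain = k * 72

Transformed code:
for vals in gain:
    emit(34)
    k -= 13 // k
height = 29 // 72
gain = k * 72
height = cap - 72
if cap == k:
    handle(32)
else:
    gain = print(height)
if cap < vals:
    cap = cap + 15
emit(height)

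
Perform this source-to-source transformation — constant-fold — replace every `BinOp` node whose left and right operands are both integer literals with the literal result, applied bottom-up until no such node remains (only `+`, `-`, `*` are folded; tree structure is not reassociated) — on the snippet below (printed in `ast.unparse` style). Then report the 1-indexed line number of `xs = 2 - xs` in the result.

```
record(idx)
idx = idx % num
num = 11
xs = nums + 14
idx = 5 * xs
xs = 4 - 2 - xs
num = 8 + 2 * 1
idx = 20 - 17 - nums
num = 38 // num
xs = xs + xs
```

6

Transformed code:
record(idx)
idx = idx % num
num = 11
xs = nums + 14
idx = 5 * xs
xs = 2 - xs
num = 10
idx = 3 - nums
num = 38 // num
xs = xs + xs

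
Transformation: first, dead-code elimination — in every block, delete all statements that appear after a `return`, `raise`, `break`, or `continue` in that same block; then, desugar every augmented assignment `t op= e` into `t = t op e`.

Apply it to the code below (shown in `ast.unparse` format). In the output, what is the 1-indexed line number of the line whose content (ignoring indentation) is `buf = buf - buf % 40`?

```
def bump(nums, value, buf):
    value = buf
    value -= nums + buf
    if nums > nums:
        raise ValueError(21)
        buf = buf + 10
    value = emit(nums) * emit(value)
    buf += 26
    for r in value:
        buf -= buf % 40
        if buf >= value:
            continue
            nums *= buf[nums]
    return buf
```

9

Transformed code:
def bump(nums, value, buf):
    value = buf
    value = value - (nums + buf)
    if nums > nums:
        raise ValueError(21)
    value = emit(nums) * emit(value)
    buf = buf + 26
    for r in value:
        buf = buf - buf % 40
        if buf >= value:
            continue
    return buf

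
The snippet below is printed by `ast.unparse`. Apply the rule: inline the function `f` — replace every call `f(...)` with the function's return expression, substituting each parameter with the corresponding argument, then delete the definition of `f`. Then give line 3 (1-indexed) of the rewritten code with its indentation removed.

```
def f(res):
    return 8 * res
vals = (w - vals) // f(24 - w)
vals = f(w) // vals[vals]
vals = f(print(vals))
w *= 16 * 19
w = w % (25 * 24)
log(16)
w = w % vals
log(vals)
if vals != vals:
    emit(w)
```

vals = 8 * print(vals)

Transformed code:
vals = (w - vals) // (8 * (24 - w))
vals = 8 * w // vals[vals]
vals = 8 * print(vals)
w *= 16 * 19
w = w % (25 * 24)
log(16)
w = w % vals
log(vals)
if vals != vals:
    emit(w)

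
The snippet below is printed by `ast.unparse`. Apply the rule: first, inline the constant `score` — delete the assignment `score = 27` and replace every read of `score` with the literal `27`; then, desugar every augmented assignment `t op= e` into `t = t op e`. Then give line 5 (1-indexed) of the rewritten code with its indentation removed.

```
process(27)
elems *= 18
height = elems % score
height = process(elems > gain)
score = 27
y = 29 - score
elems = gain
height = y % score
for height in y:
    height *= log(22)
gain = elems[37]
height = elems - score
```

y = 29 - 27

Transformed code:
process(27)
elems = elems * 18
height = elems % 27
height = process(elems > gain)
y = 29 - 27
elems = gain
height = y % 27
for height in y:
    height = height * log(22)
gain = elems[37]
height = elems - 27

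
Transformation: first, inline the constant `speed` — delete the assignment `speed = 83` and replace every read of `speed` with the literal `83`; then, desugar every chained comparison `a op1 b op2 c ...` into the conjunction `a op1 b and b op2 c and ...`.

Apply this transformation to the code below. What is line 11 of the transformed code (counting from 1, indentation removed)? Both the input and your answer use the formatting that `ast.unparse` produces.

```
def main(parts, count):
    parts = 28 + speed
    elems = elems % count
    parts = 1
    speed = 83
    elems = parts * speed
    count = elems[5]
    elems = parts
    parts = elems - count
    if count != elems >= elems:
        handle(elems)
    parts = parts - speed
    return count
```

parts = parts - 83

Transformed code:
def main(parts, count):
    parts = 28 + 83
    elems = elems % count
    parts = 1
    elems = parts * 83
    count = elems[5]
    elems = parts
    parts = elems - count
    if count != elems and elems >= elems:
        handle(elems)
    parts = parts - 83
    return count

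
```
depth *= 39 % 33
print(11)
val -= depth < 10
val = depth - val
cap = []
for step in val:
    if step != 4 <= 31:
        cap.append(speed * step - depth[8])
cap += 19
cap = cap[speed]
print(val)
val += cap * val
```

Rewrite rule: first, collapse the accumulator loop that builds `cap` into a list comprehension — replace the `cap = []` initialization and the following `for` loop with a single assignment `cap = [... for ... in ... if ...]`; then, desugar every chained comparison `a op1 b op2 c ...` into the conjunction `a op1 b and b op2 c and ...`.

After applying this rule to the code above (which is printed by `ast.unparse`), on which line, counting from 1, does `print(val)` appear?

8

Transformed code:
depth *= 39 % 33
print(11)
val -= depth < 10
val = depth - val
cap = [speed * step - depth[8] for step in val if step != 4 and 4 <= 31]
cap += 19
cap = cap[speed]
print(val)
val += cap * val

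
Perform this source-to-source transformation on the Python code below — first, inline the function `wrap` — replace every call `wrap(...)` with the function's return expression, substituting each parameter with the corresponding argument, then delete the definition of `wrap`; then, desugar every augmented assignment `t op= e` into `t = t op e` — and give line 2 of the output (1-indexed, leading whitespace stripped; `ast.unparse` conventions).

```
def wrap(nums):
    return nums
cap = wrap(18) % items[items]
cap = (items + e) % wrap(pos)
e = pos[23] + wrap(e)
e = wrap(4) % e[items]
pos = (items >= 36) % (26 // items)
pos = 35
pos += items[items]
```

Transformed code:
cap = 18 % items[items]
cap = (items + e) % pos
e = pos[23] + e
e = 4 % e[items]
pos = (items >= 36) % (26 // items)
pos = 35
pos = pos + items[items]

cap = (items + e) % pos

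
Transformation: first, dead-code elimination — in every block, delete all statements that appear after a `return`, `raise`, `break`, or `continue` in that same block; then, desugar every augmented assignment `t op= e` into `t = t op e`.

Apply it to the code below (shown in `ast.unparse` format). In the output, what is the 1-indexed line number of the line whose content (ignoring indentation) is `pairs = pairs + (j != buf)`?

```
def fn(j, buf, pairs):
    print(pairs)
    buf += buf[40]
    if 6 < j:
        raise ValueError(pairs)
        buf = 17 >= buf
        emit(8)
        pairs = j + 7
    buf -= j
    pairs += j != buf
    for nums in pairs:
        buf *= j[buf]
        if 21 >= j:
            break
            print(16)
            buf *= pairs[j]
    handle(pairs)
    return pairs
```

Transformed code:
def fn(j, buf, pairs):
    print(pairs)
    buf = buf + buf[40]
    if 6 < j:
        raise ValueError(pairs)
    buf = buf - j
    pairs = pairs + (j != buf)
    for nums in pairs:
        buf = buf * j[buf]
        if 21 >= j:
            break
    handle(pairs)
    return pairs

7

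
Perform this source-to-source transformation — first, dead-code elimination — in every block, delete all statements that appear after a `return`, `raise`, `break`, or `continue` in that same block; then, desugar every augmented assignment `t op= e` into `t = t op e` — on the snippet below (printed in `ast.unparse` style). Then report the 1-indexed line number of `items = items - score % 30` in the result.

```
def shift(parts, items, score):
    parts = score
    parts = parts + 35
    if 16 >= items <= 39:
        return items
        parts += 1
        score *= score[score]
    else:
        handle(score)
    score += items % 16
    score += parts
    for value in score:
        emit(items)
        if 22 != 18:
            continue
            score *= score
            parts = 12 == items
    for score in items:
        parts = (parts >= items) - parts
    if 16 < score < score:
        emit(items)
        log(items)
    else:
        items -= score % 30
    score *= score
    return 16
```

Transformed code:
def shift(parts, items, score):
    parts = score
    parts = parts + 35
    if 16 >= items <= 39:
        return items
    else:
        handle(score)
    score = score + items % 16
    score = score + parts
    for value in score:
        emit(items)
        if 22 != 18:
            continue
    for score in items:
        parts = (parts >= items) - parts
    if 16 < score < score:
        emit(items)
        log(items)
    else:
        items = items - score % 30
    score = score * score
    return 16

20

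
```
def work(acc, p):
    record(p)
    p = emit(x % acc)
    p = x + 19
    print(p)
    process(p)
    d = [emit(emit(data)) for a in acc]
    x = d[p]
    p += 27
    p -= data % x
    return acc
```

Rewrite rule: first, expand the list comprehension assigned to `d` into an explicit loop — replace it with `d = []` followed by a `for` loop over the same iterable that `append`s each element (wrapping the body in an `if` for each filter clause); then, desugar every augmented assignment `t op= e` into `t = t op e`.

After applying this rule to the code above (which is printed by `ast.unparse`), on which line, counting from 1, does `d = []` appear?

7

Transformed code:
def work(acc, p):
    record(p)
    p = emit(x % acc)
    p = x + 19
    print(p)
    process(p)
    d = []
    for a in acc:
        d.append(emit(emit(data)))
    x = d[p]
    p = p + 27
    p = p - data % x
    return acc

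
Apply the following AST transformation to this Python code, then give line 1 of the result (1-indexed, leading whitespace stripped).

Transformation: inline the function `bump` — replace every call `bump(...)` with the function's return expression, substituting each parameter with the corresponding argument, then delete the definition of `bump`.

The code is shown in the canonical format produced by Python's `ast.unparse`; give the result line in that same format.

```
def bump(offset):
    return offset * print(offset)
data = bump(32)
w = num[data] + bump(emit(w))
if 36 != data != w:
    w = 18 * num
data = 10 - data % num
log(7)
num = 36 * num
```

Transformed code:
data = 32 * print(32)
w = num[data] + emit(w) * print(emit(w))
if 36 != data != w:
    w = 18 * num
data = 10 - data % num
log(7)
num = 36 * num

data = 32 * print(32)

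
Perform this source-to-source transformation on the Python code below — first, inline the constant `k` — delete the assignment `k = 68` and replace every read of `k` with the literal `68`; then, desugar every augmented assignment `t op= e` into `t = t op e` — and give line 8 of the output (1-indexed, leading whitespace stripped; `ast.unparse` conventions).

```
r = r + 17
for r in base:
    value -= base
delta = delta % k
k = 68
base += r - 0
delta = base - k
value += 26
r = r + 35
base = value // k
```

Transformed code:
r = r + 17
for r in base:
    value = value - base
delta = delta % 68
base = base + (r - 0)
delta = base - 68
value = value + 26
r = r + 35
base = value // 68

r = r + 35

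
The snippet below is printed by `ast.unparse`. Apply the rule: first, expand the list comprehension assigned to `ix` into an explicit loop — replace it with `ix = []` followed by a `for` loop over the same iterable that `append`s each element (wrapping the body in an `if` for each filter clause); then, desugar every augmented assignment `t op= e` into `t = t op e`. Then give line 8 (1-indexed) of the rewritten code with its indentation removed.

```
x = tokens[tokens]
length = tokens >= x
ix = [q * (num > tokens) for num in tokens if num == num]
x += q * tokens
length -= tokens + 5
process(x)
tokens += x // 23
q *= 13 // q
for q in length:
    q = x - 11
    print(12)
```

length = length - (tokens + 5)

Transformed code:
x = tokens[tokens]
length = tokens >= x
ix = []
for num in tokens:
    if num == num:
        ix.append(q * (num > tokens))
x = x + q * tokens
length = length - (tokens + 5)
process(x)
tokens = tokens + x // 23
q = q * (13 // q)
for q in length:
    q = x - 11
    print(12)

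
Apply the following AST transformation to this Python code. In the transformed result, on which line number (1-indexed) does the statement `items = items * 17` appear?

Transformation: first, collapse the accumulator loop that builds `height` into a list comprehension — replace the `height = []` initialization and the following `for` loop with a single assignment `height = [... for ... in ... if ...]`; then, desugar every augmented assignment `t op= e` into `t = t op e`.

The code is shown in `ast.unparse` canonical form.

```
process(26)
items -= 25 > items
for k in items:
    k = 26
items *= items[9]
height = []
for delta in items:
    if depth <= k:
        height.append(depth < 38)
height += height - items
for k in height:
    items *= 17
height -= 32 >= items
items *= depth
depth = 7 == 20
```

Transformed code:
process(26)
items = items - (25 > items)
for k in items:
    k = 26
items = items * items[9]
height = [depth < 38 for delta in items if depth <= k]
height = height + (height - items)
for k in height:
    items = items * 17
height = height - (32 >= items)
items = items * depth
depth = 7 == 20

9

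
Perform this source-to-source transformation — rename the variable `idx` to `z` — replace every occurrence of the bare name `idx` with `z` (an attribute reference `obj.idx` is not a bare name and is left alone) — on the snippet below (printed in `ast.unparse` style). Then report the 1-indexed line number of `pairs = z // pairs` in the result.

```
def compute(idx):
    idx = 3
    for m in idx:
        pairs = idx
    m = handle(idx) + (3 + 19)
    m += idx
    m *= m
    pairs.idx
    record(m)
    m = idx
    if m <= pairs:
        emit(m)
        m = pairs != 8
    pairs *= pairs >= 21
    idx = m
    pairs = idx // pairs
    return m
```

16

Transformed code:
def compute(z):
    z = 3
    for m in z:
        pairs = z
    m = handle(z) + (3 + 19)
    m += z
    m *= m
    pairs.idx
    record(m)
    m = z
    if m <= pairs:
        emit(m)
        m = pairs != 8
    pairs *= pairs >= 21
    z = m
    pairs = z // pairs
    return m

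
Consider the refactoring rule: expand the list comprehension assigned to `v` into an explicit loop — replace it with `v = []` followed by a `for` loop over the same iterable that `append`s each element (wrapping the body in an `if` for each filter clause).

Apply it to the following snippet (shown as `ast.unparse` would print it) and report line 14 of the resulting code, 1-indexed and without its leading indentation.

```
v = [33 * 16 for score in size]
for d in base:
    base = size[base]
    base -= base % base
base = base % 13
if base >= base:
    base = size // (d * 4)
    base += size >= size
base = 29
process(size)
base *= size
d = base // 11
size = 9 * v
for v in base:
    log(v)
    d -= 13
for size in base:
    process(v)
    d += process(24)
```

Transformed code:
v = []
for score in size:
    v.append(33 * 16)
for d in base:
    base = size[base]
    base -= base % base
base = base % 13
if base >= base:
    base = size // (d * 4)
    base += size >= size
base = 29
process(size)
base *= size
d = base // 11
size = 9 * v
for v in base:
    log(v)
    d -= 13
for size in base:
    process(v)
    d += process(24)

d = base // 11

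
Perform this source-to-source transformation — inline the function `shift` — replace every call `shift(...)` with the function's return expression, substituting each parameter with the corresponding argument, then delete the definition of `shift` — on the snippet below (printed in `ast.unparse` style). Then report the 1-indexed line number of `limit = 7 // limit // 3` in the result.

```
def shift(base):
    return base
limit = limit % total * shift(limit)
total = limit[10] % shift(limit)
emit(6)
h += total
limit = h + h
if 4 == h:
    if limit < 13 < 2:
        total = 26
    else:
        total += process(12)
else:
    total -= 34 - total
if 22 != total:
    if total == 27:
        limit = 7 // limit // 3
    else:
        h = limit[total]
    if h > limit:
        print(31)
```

Transformed code:
limit = limit % total * limit
total = limit[10] % limit
emit(6)
h += total
limit = h + h
if 4 == h:
    if limit < 13 < 2:
        total = 26
    else:
        total += process(12)
else:
    total -= 34 - total
if 22 != total:
    if total == 27:
        limit = 7 // limit // 3
    else:
        h = limit[total]
    if h > limit:
        print(31)

15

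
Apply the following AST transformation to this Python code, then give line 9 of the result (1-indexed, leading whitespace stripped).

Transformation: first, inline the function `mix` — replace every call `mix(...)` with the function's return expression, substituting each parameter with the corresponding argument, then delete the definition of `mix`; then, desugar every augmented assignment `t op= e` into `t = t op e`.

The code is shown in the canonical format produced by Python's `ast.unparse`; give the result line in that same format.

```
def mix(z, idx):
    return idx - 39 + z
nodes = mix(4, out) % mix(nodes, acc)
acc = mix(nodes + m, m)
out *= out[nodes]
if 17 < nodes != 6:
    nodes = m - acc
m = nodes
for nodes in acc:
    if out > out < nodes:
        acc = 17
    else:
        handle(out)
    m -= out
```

Transformed code:
nodes = (out - 39 + 4) % (acc - 39 + nodes)
acc = m - 39 + (nodes + m)
out = out * out[nodes]
if 17 < nodes != 6:
    nodes = m - acc
m = nodes
for nodes in acc:
    if out > out < nodes:
        acc = 17
    else:
        handle(out)
    m = m - out

acc = 17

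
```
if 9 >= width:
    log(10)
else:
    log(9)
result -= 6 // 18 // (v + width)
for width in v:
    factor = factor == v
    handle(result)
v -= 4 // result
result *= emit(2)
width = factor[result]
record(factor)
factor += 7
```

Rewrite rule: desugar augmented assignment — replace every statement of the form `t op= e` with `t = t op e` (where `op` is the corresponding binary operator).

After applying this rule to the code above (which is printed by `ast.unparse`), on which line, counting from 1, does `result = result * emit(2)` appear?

Transformed code:
if 9 >= width:
    log(10)
else:
    log(9)
result = result - 6 // 18 // (v + width)
for width in v:
    factor = factor == v
    handle(result)
v = v - 4 // result
result = result * emit(2)
width = factor[result]
record(factor)
factor = factor + 7

10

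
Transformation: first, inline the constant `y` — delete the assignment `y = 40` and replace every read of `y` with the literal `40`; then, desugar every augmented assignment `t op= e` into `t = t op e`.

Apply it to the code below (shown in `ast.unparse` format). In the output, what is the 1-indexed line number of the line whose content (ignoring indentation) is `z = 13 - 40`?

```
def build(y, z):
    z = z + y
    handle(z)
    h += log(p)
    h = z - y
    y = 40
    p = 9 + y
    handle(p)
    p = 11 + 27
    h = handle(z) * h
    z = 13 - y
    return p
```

10

Transformed code:
def build(y, z):
    z = z + 40
    handle(z)
    h = h + log(p)
    h = z - 40
    p = 9 + 40
    handle(p)
    p = 11 + 27
    h = handle(z) * h
    z = 13 - 40
    return p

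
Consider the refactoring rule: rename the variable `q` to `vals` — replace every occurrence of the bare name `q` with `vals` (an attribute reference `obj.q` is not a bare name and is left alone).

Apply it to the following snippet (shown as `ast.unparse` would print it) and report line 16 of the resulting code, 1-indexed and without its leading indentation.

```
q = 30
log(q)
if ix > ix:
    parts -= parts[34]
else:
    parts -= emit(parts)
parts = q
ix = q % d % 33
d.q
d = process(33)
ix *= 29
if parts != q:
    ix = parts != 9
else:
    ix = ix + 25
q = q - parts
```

vals = vals - parts

Transformed code:
vals = 30
log(vals)
if ix > ix:
    parts -= parts[34]
else:
    parts -= emit(parts)
parts = vals
ix = vals % d % 33
d.q
d = process(33)
ix *= 29
if parts != vals:
    ix = parts != 9
else:
    ix = ix + 25
vals = vals - parts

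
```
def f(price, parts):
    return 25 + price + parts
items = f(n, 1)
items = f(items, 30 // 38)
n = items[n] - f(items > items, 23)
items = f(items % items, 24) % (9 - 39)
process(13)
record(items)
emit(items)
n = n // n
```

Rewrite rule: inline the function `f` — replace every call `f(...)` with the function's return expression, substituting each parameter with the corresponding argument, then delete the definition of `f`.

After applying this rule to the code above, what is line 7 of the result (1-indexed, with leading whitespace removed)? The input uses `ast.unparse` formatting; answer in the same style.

Transformed code:
items = 25 + n + 1
items = 25 + items + 30 // 38
n = items[n] - (25 + (items > items) + 23)
items = (25 + items % items + 24) % (9 - 39)
process(13)
record(items)
emit(items)
n = n // n

emit(items)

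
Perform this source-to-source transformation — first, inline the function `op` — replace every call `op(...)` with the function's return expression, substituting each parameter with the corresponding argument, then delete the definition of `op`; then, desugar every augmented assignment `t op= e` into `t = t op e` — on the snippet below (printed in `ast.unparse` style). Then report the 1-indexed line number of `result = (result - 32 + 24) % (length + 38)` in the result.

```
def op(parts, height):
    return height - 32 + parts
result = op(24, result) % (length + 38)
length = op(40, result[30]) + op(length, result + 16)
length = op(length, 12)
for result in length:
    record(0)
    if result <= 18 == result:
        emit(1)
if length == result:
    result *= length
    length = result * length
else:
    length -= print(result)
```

1

Transformed code:
result = (result - 32 + 24) % (length + 38)
length = result[30] - 32 + 40 + (result + 16 - 32 + length)
length = 12 - 32 + length
for result in length:
    record(0)
    if result <= 18 == result:
        emit(1)
if length == result:
    result = result * length
    length = result * length
else:
    length = length - print(result)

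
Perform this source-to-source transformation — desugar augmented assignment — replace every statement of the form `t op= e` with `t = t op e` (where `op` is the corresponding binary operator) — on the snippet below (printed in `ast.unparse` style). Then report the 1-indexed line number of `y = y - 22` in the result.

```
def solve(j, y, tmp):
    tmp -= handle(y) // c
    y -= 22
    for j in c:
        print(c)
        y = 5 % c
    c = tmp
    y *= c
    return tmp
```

Transformed code:
def solve(j, y, tmp):
    tmp = tmp - handle(y) // c
    y = y - 22
    for j in c:
        print(c)
        y = 5 % c
    c = tmp
    y = y * c
    return tmp

3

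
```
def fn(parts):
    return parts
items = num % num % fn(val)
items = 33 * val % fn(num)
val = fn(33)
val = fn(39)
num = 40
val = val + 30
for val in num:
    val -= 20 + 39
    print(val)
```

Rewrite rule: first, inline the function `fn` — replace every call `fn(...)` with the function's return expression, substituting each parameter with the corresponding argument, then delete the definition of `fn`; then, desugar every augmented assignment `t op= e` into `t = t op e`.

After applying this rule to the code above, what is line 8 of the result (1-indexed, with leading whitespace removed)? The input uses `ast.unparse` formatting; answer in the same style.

Transformed code:
items = num % num % val
items = 33 * val % num
val = 33
val = 39
num = 40
val = val + 30
for val in num:
    val = val - (20 + 39)
    print(val)

val = val - (20 + 39)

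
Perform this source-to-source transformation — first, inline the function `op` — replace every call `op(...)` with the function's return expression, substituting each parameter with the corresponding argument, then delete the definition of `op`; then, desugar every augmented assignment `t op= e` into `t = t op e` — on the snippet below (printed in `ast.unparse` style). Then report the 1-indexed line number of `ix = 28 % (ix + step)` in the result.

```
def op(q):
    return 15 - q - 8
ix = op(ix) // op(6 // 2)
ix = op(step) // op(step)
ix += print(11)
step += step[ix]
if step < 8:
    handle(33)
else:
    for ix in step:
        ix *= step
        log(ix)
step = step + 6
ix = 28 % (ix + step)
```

Transformed code:
ix = (15 - ix - 8) // (15 - 6 // 2 - 8)
ix = (15 - step - 8) // (15 - step - 8)
ix = ix + print(11)
step = step + step[ix]
if step < 8:
    handle(33)
else:
    for ix in step:
        ix = ix * step
        log(ix)
step = step + 6
ix = 28 % (ix + step)

12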